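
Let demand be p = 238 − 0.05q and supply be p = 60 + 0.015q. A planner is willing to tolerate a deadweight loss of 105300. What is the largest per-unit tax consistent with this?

Competitive equilibrium: 238 − 0.05q = 60 + 0.015q → q* = 2738.4615, p* = 101.0769.
A tax t gives Δq = t/0.065 and wedge t, so DWL = t²/0.13.
t²/0.13 = 105300 → t² = 13689 → t = 117.

117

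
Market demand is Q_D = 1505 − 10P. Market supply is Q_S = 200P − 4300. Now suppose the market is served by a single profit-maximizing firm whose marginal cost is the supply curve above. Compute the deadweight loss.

18856.12

In inverse form: demand P = 150.5 − 0.1Q, supply P = 21.5 + 0.005Q.
Competitive equilibrium: 150.5 − 0.1Q = 21.5 + 0.005Q → Q* = 1228.57143, P* = 27.64286.
Marginal revenue: MR = 150.5 − 0.2Q. Set MR = MC: 150.5 − 0.2Q = 21.5 + 0.005Q → Q_m = 629.26829.
Price P_m = 150.5 − 0.1·629.26829 = 87.57317; MC(Q_m) = 21.5 + 0.005·629.26829 = 24.64634.
Competitive Q* = 1228.57143, so ΔQ = 599.30314; wedge = 87.57317 − 24.64634 = 62.92683.
Deadweight loss = ½ × 599.30314 × 62.92683 = 18856.12.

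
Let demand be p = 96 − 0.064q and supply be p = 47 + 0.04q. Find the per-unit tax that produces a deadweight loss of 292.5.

7.8

Competitive equilibrium: 96 − 0.064q = 47 + 0.04q → q* = 471.1538, p* = 65.8462.
A tax t gives Δq = t/0.104 and wedge t, so DWL = t²/0.208.
t²/0.208 = 292.5 → t² = 60.84 → t = 7.8.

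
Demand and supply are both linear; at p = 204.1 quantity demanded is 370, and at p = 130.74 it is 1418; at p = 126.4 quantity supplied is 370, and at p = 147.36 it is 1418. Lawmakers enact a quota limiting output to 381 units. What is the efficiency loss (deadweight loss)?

Demand slope = (130.74 − 204.1)/(1418 − 370) = −0.07, so p = 230 − 0.07q.
Supply slope = (147.36 − 126.4)/(1418 − 370) = 0.02, so p = 119 + 0.02q.
Competitive equilibrium: 230 − 0.07q = 119 + 0.02q → q* = 1233.33333, p* = 143.66667.
At q = 381: demand price = 230 − 0.07·381 = 203.33; supply price = 119 + 0.02·381 = 126.62.
Δq = 1233.33333 − 381 = 852.33333; wedge = 203.33 − 126.62 = 76.71.
DWL = ½ × 852.33333 × 76.71 = 32691.245.

32691.245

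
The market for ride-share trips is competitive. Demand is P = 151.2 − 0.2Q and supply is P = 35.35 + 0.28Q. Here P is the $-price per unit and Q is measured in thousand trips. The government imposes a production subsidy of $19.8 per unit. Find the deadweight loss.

$408.375 thousand

Competitive equilibrium: 151.2 − 0.2Q = 35.35 + 0.28Q → Q* = 241.3542, P* = 102.9292.
The subsidy lowers effective supply by 19.8: P = 15.55 + 0.28Q.
New quantity: 151.2 − 0.2Q = 15.55 + 0.28Q → Q' = 282.6042.
Overproduction ΔQ = 282.6042 − 241.3542 = 41.25; wedge = subsidy = 19.8.
The triangle = ½ × 41.25 × 19.8 = $408.375 thousand.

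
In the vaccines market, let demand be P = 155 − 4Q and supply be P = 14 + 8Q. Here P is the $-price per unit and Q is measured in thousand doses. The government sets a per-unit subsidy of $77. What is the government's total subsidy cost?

$1398.83 thousand

Competitive equilibrium: 155 − 4Q = 14 + 8Q → Q* = 11.75, P* = 108.
The subsidy lowers effective supply by 77: P = 8Q − 63.
New quantity: 155 − 4Q = 8Q − 63 → Q' = 18.16667.
Total subsidy cost = 77 × 18.16667 = $1398.83 thousand.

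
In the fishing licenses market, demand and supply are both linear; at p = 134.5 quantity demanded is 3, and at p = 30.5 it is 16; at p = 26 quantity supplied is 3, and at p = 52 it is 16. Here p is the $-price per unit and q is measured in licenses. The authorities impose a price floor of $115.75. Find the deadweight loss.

$361.78

Demand slope = (30.5 − 134.5)/(16 − 3) = −8, so p = 158.5 − 8q.
Supply slope = (52 − 26)/(16 − 3) = 2, so p = 20 + 2q.
Competitive equilibrium: 158.5 − 8q = 20 + 2q → q* = 13.85, p* = 47.7.
At the floor p = 115.75, quantity demanded = (158.5 − 115.75)/8 = 5.3438.
Sellers' marginal cost at q' = 5.3438: 20 + 2·5.3438 = 30.6876.
Δq = 13.85 − 5.3438 = 8.5062; wedge = 115.75 − 30.6876 = 85.0624.
DWL = ½ × 8.5062 × 85.0624 = $361.78.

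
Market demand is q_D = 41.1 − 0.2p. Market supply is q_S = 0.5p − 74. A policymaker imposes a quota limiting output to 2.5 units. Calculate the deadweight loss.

114.29

In inverse form: demand p = 205.5 − 5q, supply p = 148 + 2q.
Competitive equilibrium: 205.5 − 5q = 148 + 2q → q* = 8.2143, p* = 164.4286.
At q = 2.5: demand price = 205.5 − 5·2.5 = 193; supply price = 148 + 2·2.5 = 153.
Δq = 8.2143 − 2.5 = 5.7143; wedge = 193 − 153 = 40.
Deadweight loss = ½ × 5.7143 × 40 = 114.29.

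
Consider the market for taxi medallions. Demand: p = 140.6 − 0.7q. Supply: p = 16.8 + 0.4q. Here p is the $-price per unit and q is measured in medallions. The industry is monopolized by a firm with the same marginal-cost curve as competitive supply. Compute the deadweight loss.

$1053.59

Competitive equilibrium: 140.6 − 0.7q = 16.8 + 0.4q → q* = 112.545455, p* = 61.818182.
Marginal revenue: MR = 140.6 − 1.4q. Set MR = MC: 140.6 − 1.4q = 16.8 + 0.4q → q_m = 68.777778.
Price p_m = 140.6 − 0.7·68.777778 = 92.455555; MC(q_m) = 16.8 + 0.4·68.777778 = 44.311111.
Competitive q* = 112.545455, so Δq = 43.767677; wedge = 92.455555 − 44.311111 = 48.144444.
The triangle = ½ × 43.767677 × 48.144444 = $1053.59.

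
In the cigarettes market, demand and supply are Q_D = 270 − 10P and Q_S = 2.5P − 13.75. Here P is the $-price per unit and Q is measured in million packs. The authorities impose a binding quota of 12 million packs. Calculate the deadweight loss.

In inverse form: demand P = 27 − 0.1Q, supply P = 5.5 + 0.4Q.
Competitive equilibrium: 27 − 0.1Q = 5.5 + 0.4Q → Q* = 43, P* = 22.7.
At Q = 12: demand price = 27 − 0.1·12 = 25.8; supply price = 5.5 + 0.4·12 = 10.3.
ΔQ = 43 − 12 = 31; wedge = 25.8 − 10.3 = 15.5.
DWL = ½ × 31 × 15.5 = $240.25 million.

$240.25 million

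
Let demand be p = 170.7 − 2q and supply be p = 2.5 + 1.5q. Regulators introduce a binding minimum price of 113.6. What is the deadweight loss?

665.93

Competitive equilibrium: 170.7 − 2q = 2.5 + 1.5q → q* = 48.057143, p* = 74.585714.
At the floor p = 113.6, quantity demanded = (170.7 − 113.6)/2 = 28.55.
Sellers' marginal cost at q' = 28.55: 2.5 + 1.5·28.55 = 45.325.
Δq = 48.057143 − 28.55 = 19.507143; wedge = 113.6 − 45.325 = 68.275.
DWL = ½ × 19.507143 × 68.275 = 665.93.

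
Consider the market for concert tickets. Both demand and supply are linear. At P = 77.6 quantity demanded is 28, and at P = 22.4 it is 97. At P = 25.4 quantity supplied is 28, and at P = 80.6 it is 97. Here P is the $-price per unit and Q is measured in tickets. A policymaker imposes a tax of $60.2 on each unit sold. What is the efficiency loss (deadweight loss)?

$1132.51

Demand slope = (22.4 − 77.6)/(97 − 28) = −0.8, so P = 100 − 0.8Q.
Supply slope = (80.6 − 25.4)/(97 − 28) = 0.8, so P = 3 + 0.8Q.
Competitive equilibrium: 100 − 0.8Q = 3 + 0.8Q → Q* = 60.625, P* = 51.5.
With the tax, the buyer price exceeds the seller price by 60.2: (100 − 0.8Q) − (3 + 0.8Q) = 60.2 → Q' = 23.
ΔQ = 60.625 − 23 = 37.625; the wedge equals the tax, 60.2.
DWL = ½ × 37.625 × 60.2 = $1132.51.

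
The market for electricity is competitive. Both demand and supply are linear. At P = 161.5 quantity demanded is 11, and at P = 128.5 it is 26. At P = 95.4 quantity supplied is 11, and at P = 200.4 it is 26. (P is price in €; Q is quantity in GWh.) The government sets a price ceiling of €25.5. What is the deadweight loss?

Demand slope = (128.5 − 161.5)/(26 − 11) = −2.2, so P = 185.7 − 2.2Q.
Supply slope = (200.4 − 95.4)/(26 − 11) = 7, so P = 18.4 + 7Q.
Competitive equilibrium: 185.7 − 2.2Q = 18.4 + 7Q → Q* = 18.1848, P* = 145.6935.
At the ceiling P = 25.5, quantity supplied = (25.5 − 18.4)/7 = 1.0143.
Willingness to pay at Q' = 1.0143: 185.7 − 2.2·1.0143 = 183.4685.
ΔQ = 18.1848 − 1.0143 = 17.1705; wedge = 183.4685 − 25.5 = 157.9685.
DWL = ½ × 17.1705 × 157.9685 = €1356.20.

€1356.20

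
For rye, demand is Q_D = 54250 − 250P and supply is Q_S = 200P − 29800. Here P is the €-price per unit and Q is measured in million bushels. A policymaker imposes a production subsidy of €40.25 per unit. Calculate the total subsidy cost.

In inverse form: demand P = 217 − 0.004Q, supply P = 149 + 0.005Q.
Competitive equilibrium: 217 − 0.004Q = 149 + 0.005Q → Q* = 7555.5556, P* = 186.7778.
The subsidy lowers effective supply by 40.25: P = 108.75 + 0.005Q.
New quantity: 217 − 0.004Q = 108.75 + 0.005Q → Q' = 12027.7778.
Total subsidy cost = 40.25 × 12027.7778 = €484118.06 million.

€484118.06 million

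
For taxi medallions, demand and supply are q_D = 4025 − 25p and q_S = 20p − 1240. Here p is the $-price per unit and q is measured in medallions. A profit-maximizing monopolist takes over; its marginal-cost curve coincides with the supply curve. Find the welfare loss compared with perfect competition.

$5155.03

In inverse form: demand p = 161 − 0.04q, supply p = 62 + 0.05q.
Competitive equilibrium: 161 − 0.04q = 62 + 0.05q → q* = 1100, p* = 117.
Marginal revenue: MR = 161 − 0.08q. Set MR = MC: 161 − 0.08q = 62 + 0.05q → q_m = 761.53846.
Price p_m = 161 − 0.04·761.53846 = 130.53846; MC(q_m) = 62 + 0.05·761.53846 = 100.07692.
Competitive q* = 1100, so Δq = 338.46154; wedge = 130.53846 − 100.07692 = 30.46154.
Welfare loss = ½ × 338.46154 × 30.46154 = $5155.03.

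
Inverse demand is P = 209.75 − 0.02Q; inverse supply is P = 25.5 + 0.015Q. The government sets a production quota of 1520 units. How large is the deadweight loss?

245344.32

Competitive equilibrium: 209.75 − 0.02Q = 25.5 + 0.015Q → Q* = 5264.2857, P* = 104.4643.
At Q = 1520: demand price = 209.75 − 0.02·1520 = 179.35; supply price = 25.5 + 0.015·1520 = 48.3.
ΔQ = 5264.2857 − 1520 = 3744.2857; wedge = 179.35 − 48.3 = 131.05.
Welfare loss = ½ × 3744.2857 × 131.05 = 245344.32.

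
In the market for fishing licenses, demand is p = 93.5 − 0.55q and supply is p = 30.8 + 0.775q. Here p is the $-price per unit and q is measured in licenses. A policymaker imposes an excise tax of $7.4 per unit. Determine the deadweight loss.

$20.66

Competitive equilibrium: 93.5 − 0.55q = 30.8 + 0.775q → q* = 47.3208, p* = 67.4736.
With the tax, the buyer price exceeds the seller price by 7.4: (93.5 − 0.55q) − (30.8 + 0.775q) = 7.4 → q' = 41.7358.
Δq = 47.3208 − 41.7358 = 5.585; the wedge equals the tax, 7.4.
The triangle = ½ × 5.585 × 7.4 = $20.66.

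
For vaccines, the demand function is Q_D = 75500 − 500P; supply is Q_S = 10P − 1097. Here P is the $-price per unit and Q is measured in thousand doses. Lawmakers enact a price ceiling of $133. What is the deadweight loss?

$1507.06 thousand

In inverse form: demand P = 151 − 0.002Q, supply P = 109.7 + 0.1Q.
Competitive equilibrium: 151 − 0.002Q = 109.7 + 0.1Q → Q* = 404.902, P* = 150.1902.
At the ceiling P = 133, quantity supplied = (133 − 109.7)/0.1 = 233.
Willingness to pay at Q' = 233: 151 − 0.002·233 = 150.534.
ΔQ = 404.902 − 233 = 171.902; wedge = 150.534 − 133 = 17.534.
DWL = ½ × 171.902 × 17.534 = $1507.06 thousand.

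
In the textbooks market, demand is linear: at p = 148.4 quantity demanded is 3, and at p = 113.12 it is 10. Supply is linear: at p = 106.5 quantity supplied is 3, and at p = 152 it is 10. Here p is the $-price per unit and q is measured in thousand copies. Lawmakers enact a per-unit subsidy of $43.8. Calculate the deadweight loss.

Demand slope = (113.12 − 148.4)/(10 − 3) = −5.04, so p = 163.52 − 5.04q.
Supply slope = (152 − 106.5)/(10 − 3) = 6.5, so p = 87 + 6.5q.
Competitive equilibrium: 163.52 − 5.04q = 87 + 6.5q → q* = 6.6308, p* = 130.1005.
The subsidy lowers effective supply by 43.8: p = 43.2 + 6.5q.
New quantity: 163.52 − 5.04q = 43.2 + 6.5q → q' = 10.4263.
Overproduction Δq = 10.4263 − 6.6308 = 3.7955; wedge = subsidy = 43.8.
Welfare loss = ½ × 3.7955 × 43.8 = $83.12 thousand.

$83.12 thousand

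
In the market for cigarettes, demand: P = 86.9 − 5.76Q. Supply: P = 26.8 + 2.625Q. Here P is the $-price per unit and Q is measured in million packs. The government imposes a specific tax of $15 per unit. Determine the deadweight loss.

$13.42 million

Competitive equilibrium: 86.9 − 5.76Q = 26.8 + 2.625Q → Q* = 7.1676, P* = 45.6148.
With the tax, the buyer price exceeds the seller price by 15: (86.9 − 5.76Q) − (26.8 + 2.625Q) = 15 → Q' = 5.3787.
ΔQ = 7.1676 − 5.3787 = 1.7889; the wedge equals the tax, 15.
Deadweight loss = ½ × 1.7889 × 15 = $13.42 million.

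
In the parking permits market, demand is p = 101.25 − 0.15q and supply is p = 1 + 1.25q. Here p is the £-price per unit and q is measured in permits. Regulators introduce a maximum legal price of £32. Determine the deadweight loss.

Competitive equilibrium: 101.25 − 0.15q = 1 + 1.25q → q* = 71.60714, p* = 90.50893.
At the ceiling p = 32, quantity supplied = (32 − 1)/1.25 = 24.8.
Willingness to pay at q' = 24.8: 101.25 − 0.15·24.8 = 97.53.
Δq = 71.60714 − 24.8 = 46.80714; wedge = 97.53 − 32 = 65.53.
The triangle = ½ × 46.80714 × 65.53 = £1533.64.

£1533.64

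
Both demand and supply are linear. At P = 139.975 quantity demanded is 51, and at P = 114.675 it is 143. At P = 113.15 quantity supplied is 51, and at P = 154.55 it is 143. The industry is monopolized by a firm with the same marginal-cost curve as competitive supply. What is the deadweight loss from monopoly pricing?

212.29

Demand slope = (114.675 − 139.975)/(143 − 51) = −0.275, so P = 154 − 0.275Q.
Supply slope = (154.55 − 113.15)/(143 − 51) = 0.45, so P = 90.2 + 0.45Q.
Competitive equilibrium: 154 − 0.275Q = 90.2 + 0.45Q → Q* = 88, P* = 129.8.
Marginal revenue: MR = 154 − 0.55Q. Set MR = MC: 154 − 0.55Q = 90.2 + 0.45Q → Q_m = 63.8.
Price P_m = 154 − 0.275·63.8 = 136.455; MC(Q_m) = 90.2 + 0.45·63.8 = 118.91.
Competitive Q* = 88, so ΔQ = 24.2; wedge = 136.455 − 118.91 = 17.545.
DWL = ½ × 24.2 × 17.545 = 212.29.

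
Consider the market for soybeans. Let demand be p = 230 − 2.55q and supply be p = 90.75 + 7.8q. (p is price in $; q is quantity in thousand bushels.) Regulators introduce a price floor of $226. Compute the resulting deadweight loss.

$731.04 thousand

Competitive equilibrium: 230 − 2.55q = 90.75 + 7.8q → q* = 13.45411, p* = 195.69203.
At the floor p = 226, quantity demanded = (230 − 226)/2.55 = 1.56863.
Sellers' marginal cost at q' = 1.56863: 90.75 + 7.8·1.56863 = 102.98531.
Δq = 13.45411 − 1.56863 = 11.88548; wedge = 226 − 102.98531 = 123.01469.
Deadweight loss = ½ × 11.88548 × 123.01469 = $731.04 thousand.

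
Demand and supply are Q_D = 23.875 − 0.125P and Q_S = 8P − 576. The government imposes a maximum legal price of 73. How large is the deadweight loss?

In inverse form: demand P = 191 − 8Q, supply P = 72 + 0.125Q.
Competitive equilibrium: 191 − 8Q = 72 + 0.125Q → Q* = 14.6462, P* = 73.8308.
At the ceiling P = 73, quantity supplied = (73 − 72)/0.125 = 8.
Willingness to pay at Q' = 8: 191 − 8·8 = 127.
ΔQ = 14.6462 − 8 = 6.6462; wedge = 127 − 73 = 54.
DWL = ½ × 6.6462 × 54 = 179.45.

179.45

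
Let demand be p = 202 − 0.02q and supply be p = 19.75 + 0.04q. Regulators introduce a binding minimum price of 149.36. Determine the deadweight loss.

Competitive equilibrium: 202 − 0.02q = 19.75 + 0.04q → q* = 3037.5, p* = 141.25.
At the floor p = 149.36, quantity demanded = (202 − 149.36)/0.02 = 2632.
Sellers' marginal cost at q' = 2632: 19.75 + 0.04·2632 = 125.03.
Δq = 3037.5 − 2632 = 405.5; wedge = 149.36 − 125.03 = 24.33.
Deadweight loss = ½ × 405.5 × 24.33 = 4932.91.

4932.91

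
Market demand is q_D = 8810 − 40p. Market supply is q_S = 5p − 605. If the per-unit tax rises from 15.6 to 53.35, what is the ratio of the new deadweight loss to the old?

In inverse form: demand p = 220.25 − 0.025q, supply p = 121 + 0.2q.
Competitive equilibrium: 220.25 − 0.025q = 121 + 0.2q → q* = 441.1111, p* = 209.2222.
For a per-unit tax t: Δq = t/0.225, so DWL = ½·t·(t/0.225) = t²/0.45.
At t = 15.6: DWL = 540.8. At t = 53.35: DWL = 6324.939.
Ratio = (53.35/15.6)² = 11.696.

11.696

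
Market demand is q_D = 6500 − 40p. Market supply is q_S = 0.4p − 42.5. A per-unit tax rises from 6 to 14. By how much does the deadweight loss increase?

In inverse form: demand p = 162.5 − 0.025q, supply p = 106.25 + 2.5q.
Competitive equilibrium: 162.5 − 0.025q = 106.25 + 2.5q → q* = 22.2772, p* = 161.9431.
For a per-unit tax t: Δq = t/2.525, so DWL = ½·t·(t/2.525) = t²/5.05.
At t = 6: DWL = 7.129. At t = 14: DWL = 38.812.
Increase = 38.812 − 7.129 = 31.68.

31.68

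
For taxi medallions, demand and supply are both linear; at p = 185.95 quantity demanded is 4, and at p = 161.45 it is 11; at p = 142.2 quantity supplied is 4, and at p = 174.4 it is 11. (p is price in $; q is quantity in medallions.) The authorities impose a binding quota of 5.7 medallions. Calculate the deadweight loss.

Demand slope = (161.45 − 185.95)/(11 − 4) = −3.5, so p = 199.95 − 3.5q.
Supply slope = (174.4 − 142.2)/(11 − 4) = 4.6, so p = 123.8 + 4.6q.
Competitive equilibrium: 199.95 − 3.5q = 123.8 + 4.6q → q* = 9.4012, p* = 167.0457.
At q = 5.7: demand price = 199.95 − 3.5·5.7 = 180; supply price = 123.8 + 4.6·5.7 = 150.02.
Δq = 9.4012 − 5.7 = 3.7012; wedge = 180 − 150.02 = 29.98.
Welfare loss = ½ × 3.7012 × 29.98 = $55.48.

$55.48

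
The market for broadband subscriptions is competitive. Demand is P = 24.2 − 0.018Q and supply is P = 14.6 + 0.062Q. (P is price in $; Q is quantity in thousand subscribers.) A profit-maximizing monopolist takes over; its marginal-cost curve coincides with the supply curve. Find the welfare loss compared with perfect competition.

$19.43 thousand

Competitive equilibrium: 24.2 − 0.018Q = 14.6 + 0.062Q → Q* = 120, P* = 22.04.
Marginal revenue: MR = 24.2 − 0.036Q. Set MR = MC: 24.2 − 0.036Q = 14.6 + 0.062Q → Q_m = 97.9592.
Price P_m = 24.2 − 0.018·97.9592 = 22.4367; MC(Q_m) = 14.6 + 0.062·97.9592 = 20.6735.
Competitive Q* = 120, so ΔQ = 22.0408; wedge = 22.4367 − 20.6735 = 1.7632.
DWL = ½ × 22.0408 × 1.7632 = $19.43 thousand.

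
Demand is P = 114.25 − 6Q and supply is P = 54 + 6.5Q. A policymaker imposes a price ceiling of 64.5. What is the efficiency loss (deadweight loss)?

64.18

Competitive equilibrium: 114.25 − 6Q = 54 + 6.5Q → Q* = 4.82, P* = 85.33.
At the ceiling P = 64.5, quantity supplied = (64.5 − 54)/6.5 = 1.6154.
Willingness to pay at Q' = 1.6154: 114.25 − 6·1.6154 = 104.5576.
ΔQ = 4.82 − 1.6154 = 3.2046; wedge = 104.5576 − 64.5 = 40.0576.
Welfare loss = ½ × 3.2046 × 40.0576 = 64.18.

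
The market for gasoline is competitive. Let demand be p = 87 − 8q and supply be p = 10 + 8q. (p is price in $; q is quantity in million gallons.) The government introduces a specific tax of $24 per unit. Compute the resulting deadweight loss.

$18 million

Competitive equilibrium: 87 − 8q = 10 + 8q → q* = 4.8125, p* = 48.5.
With the tax, the buyer price exceeds the seller price by 24: (87 − 8q) − (10 + 8q) = 24 → q' = 3.3125.
Δq = 4.8125 − 3.3125 = 1.5; the wedge equals the tax, 24.
Deadweight loss = ½ × 1.5 × 24 = $18 million.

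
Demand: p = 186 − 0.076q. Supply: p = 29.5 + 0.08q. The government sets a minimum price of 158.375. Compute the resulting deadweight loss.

31920.68

Competitive equilibrium: 186 − 0.076q = 29.5 + 0.08q → q* = 1003.20513, p* = 109.75641.
At the floor p = 158.375, quantity demanded = (186 − 158.375)/0.076 = 363.48684.
Sellers' marginal cost at q' = 363.48684: 29.5 + 0.08·363.48684 = 58.57895.
Δq = 1003.20513 − 363.48684 = 639.71829; wedge = 158.375 − 58.57895 = 99.79605.
DWL = ½ × 639.71829 × 99.79605 = 31920.68.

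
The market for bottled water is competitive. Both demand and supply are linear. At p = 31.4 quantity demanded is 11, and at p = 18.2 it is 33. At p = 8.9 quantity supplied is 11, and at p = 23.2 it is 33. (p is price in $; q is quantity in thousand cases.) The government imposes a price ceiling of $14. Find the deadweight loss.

$64.44 thousand

Demand slope = (18.2 − 31.4)/(33 − 11) = −0.6, so p = 38 − 0.6q.
Supply slope = (23.2 − 8.9)/(33 − 11) = 0.65, so p = 1.75 + 0.65q.
Competitive equilibrium: 38 − 0.6q = 1.75 + 0.65q → q* = 29, p* = 20.6.
At the ceiling p = 14, quantity supplied = (14 − 1.75)/0.65 = 18.8462.
Willingness to pay at q' = 18.8462: 38 − 0.6·18.8462 = 26.6923.
Δq = 29 − 18.8462 = 10.1538; wedge = 26.6923 − 14 = 12.6923.
Deadweight loss = ½ × 10.1538 × 12.6923 = $64.44 thousand.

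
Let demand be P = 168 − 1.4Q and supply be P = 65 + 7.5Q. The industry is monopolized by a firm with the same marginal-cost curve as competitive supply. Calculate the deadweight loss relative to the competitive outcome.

11.01

Competitive equilibrium: 168 − 1.4Q = 65 + 7.5Q → Q* = 11.573, P* = 151.7978.
Marginal revenue: MR = 168 − 2.8Q. Set MR = MC: 168 − 2.8Q = 65 + 7.5Q → Q_m = 10.
Price P_m = 168 − 1.4·10 = 154; MC(Q_m) = 65 + 7.5·10 = 140.
Competitive Q* = 11.573, so ΔQ = 1.573; wedge = 154 − 140 = 14.
DWL = ½ × 1.573 × 14 = 11.01.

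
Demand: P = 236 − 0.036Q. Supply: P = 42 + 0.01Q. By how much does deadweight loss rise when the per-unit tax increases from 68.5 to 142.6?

Competitive equilibrium: 236 − 0.036Q = 42 + 0.01Q → Q* = 4217.3913, P* = 84.1739.
For a per-unit tax t: ΔQ = t/0.046, so DWL = ½·t·(t/0.046) = t²/0.092.
At t = 68.5: DWL = 51002.717. At t = 142.6: DWL = 221030.
Increase = 221030 − 51002.717 = 170027.28.

170027.28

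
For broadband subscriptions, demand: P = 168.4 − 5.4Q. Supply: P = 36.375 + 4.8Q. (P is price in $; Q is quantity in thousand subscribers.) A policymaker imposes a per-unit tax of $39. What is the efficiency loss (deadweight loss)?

$74.56 thousand

Competitive equilibrium: 168.4 − 5.4Q = 36.375 + 4.8Q → Q* = 12.9436, P* = 98.5044.
With the tax, the buyer price exceeds the seller price by 39: (168.4 − 5.4Q) − (36.375 + 4.8Q) = 39 → Q' = 9.1201.
ΔQ = 12.9436 − 9.1201 = 3.8235; the wedge equals the tax, 39.
The triangle = ½ × 3.8235 × 39 = $74.56 thousand.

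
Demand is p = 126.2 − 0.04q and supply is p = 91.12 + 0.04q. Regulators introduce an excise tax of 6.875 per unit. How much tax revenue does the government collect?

Competitive equilibrium: 126.2 − 0.04q = 91.12 + 0.04q → q* = 438.5, p* = 108.66.
With the tax, the buyer price exceeds the seller price by 6.875: (126.2 − 0.04q) − (91.12 + 0.04q) = 6.875 → q' = 352.5625.
Tax revenue = 6.875 × 352.5625 = 2423.87.

2423.87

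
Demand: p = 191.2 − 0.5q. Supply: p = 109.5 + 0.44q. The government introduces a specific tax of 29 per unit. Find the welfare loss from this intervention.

Competitive equilibrium: 191.2 − 0.5q = 109.5 + 0.44q → q* = 86.9149, p* = 147.7426.
With the tax, the buyer price exceeds the seller price by 29: (191.2 − 0.5q) − (109.5 + 0.44q) = 29 → q' = 56.0638.
Δq = 86.9149 − 56.0638 = 30.8511; the wedge equals the tax, 29.
Deadweight loss = ½ × 30.8511 × 29 = 447.34.

447.34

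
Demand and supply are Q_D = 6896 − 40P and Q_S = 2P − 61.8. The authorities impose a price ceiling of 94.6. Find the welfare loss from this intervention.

5302.28

In inverse form: demand P = 172.4 − 0.025Q, supply P = 30.9 + 0.5Q.
Competitive equilibrium: 172.4 − 0.025Q = 30.9 + 0.5Q → Q* = 269.5238, P* = 165.6619.
At the ceiling P = 94.6, quantity supplied = (94.6 − 30.9)/0.5 = 127.4.
Willingness to pay at Q' = 127.4: 172.4 − 0.025·127.4 = 169.215.
ΔQ = 269.5238 − 127.4 = 142.1238; wedge = 169.215 − 94.6 = 74.615.
DWL = ½ × 142.1238 × 74.615 = 5302.28.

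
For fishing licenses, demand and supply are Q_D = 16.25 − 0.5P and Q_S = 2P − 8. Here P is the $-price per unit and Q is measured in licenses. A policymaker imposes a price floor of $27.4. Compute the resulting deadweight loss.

In inverse form: demand P = 32.5 − 2Q, supply P = 4 + 0.5Q.
Competitive equilibrium: 32.5 − 2Q = 4 + 0.5Q → Q* = 11.4, P* = 9.7.
At the floor P = 27.4, quantity demanded = (32.5 − 27.4)/2 = 2.55.
Sellers' marginal cost at Q' = 2.55: 4 + 0.5·2.55 = 5.275.
ΔQ = 11.4 − 2.55 = 8.85; wedge = 27.4 − 5.275 = 22.125.
The triangle = ½ × 8.85 × 22.125 = $97.90.

$97.90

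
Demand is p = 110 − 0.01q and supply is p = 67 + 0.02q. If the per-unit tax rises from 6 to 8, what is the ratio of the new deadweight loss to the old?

Competitive equilibrium: 110 − 0.01q = 67 + 0.02q → q* = 1433.3333, p* = 95.6667.
For a per-unit tax t: Δq = t/0.03, so DWL = ½·t·(t/0.03) = t²/0.06.
At t = 6: DWL = 600. At t = 8: DWL = 1066.667.
Ratio = (8/6)² = 1.778.

1.778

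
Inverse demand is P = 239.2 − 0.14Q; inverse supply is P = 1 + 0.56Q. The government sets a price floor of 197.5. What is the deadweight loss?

630.06

Competitive equilibrium: 239.2 − 0.14Q = 1 + 0.56Q → Q* = 340.2857, P* = 191.56.
At the floor P = 197.5, quantity demanded = (239.2 − 197.5)/0.14 = 297.8571.
Sellers' marginal cost at Q' = 297.8571: 1 + 0.56·297.8571 = 167.8.
ΔQ = 340.2857 − 297.8571 = 42.4286; wedge = 197.5 − 167.8 = 29.7.
The triangle = ½ × 42.4286 × 29.7 = 630.06.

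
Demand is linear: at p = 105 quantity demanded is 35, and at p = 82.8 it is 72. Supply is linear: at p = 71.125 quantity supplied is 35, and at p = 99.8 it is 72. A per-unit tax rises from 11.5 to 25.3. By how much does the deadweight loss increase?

Demand slope = (82.8 − 105)/(72 − 35) = −0.6, so p = 126 − 0.6q.
Supply slope = (99.8 − 71.125)/(72 − 35) = 0.775, so p = 44 + 0.775q.
Competitive equilibrium: 126 − 0.6q = 44 + 0.775q → q* = 59.6364, p* = 90.2182.
For a per-unit tax t: Δq = t/1.375, so DWL = ½·t·(t/1.375) = t²/2.75.
At t = 11.5: DWL = 48.091. At t = 25.3: DWL = 232.76.
Increase = 232.76 − 48.091 = 184.67.

184.67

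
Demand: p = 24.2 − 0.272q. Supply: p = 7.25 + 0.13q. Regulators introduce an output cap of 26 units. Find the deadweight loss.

52.52

Competitive equilibrium: 24.2 − 0.272q = 7.25 + 0.13q → q* = 42.1642, p* = 12.7313.
At q = 26: demand price = 24.2 − 0.272·26 = 17.128; supply price = 7.25 + 0.13·26 = 10.63.
Δq = 42.1642 − 26 = 16.1642; wedge = 17.128 − 10.63 = 6.498.
Deadweight loss = ½ × 16.1642 × 6.498 = 52.52.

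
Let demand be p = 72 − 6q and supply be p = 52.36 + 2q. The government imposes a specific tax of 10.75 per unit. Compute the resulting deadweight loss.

Competitive equilibrium: 72 − 6q = 52.36 + 2q → q* = 2.455, p* = 57.27.
With the tax, the buyer price exceeds the seller price by 10.75: (72 − 6q) − (52.36 + 2q) = 10.75 → q' = 1.1113.
Δq = 2.455 − 1.1113 = 1.3437; the wedge equals the tax, 10.75.
Deadweight loss = ½ × 1.3437 × 10.75 = 7.22.

7.22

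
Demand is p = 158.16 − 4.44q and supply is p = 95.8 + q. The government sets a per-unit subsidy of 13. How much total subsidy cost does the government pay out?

Competitive equilibrium: 158.16 − 4.44q = 95.8 + q → q* = 11.4632, p* = 107.2632.
The subsidy lowers effective supply by 13: p = 82.8 + q.
New quantity: 158.16 − 4.44q = 82.8 + q → q' = 13.8529.
Total subsidy cost = 13 × 13.8529 = 180.09.

180.09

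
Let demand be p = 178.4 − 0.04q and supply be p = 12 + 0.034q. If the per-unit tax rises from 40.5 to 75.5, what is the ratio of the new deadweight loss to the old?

Competitive equilibrium: 178.4 − 0.04q = 12 + 0.034q → q* = 2248.6486, p* = 88.4541.
For a per-unit tax t: Δq = t/0.074, so DWL = ½·t·(t/0.074) = t²/0.148.
At t = 40.5: DWL = 11082.770. At t = 75.5: DWL = 38515.203.
Ratio = (75.5/40.5)² = 3.475.

3.475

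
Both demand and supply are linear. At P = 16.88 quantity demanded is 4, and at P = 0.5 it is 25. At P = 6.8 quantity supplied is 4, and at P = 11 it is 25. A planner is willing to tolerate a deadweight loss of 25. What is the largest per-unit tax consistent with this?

7

Demand slope = (0.5 − 16.88)/(25 − 4) = −0.78, so P = 20 − 0.78Q.
Supply slope = (11 − 6.8)/(25 − 4) = 0.2, so P = 6 + 0.2Q.
Competitive equilibrium: 20 − 0.78Q = 6 + 0.2Q → Q* = 14.2857, P* = 8.8571.
A tax t gives ΔQ = t/0.98 and wedge t, so DWL = t²/1.96.
t²/1.96 = 25 → t² = 49 → t = 7.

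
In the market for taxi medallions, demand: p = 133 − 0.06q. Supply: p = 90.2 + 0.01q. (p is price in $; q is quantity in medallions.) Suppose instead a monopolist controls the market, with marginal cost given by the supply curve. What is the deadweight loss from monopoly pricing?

$2787.25

Competitive equilibrium: 133 − 0.06q = 90.2 + 0.01q → q* = 611.4286, p* = 96.3143.
Marginal revenue: MR = 133 − 0.12q. Set MR = MC: 133 − 0.12q = 90.2 + 0.01q → q_m = 329.2308.
Price p_m = 133 − 0.06·329.2308 = 113.2462; MC(q_m) = 90.2 + 0.01·329.2308 = 93.4923.
Competitive q* = 611.4286, so Δq = 282.1978; wedge = 113.2462 − 93.4923 = 19.7539.
The triangle = ½ × 282.1978 × 19.7539 = $2787.25.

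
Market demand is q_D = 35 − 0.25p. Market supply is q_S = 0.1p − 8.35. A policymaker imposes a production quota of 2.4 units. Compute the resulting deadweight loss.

In inverse form: demand p = 140 − 4q, supply p = 83.5 + 10q.
Competitive equilibrium: 140 − 4q = 83.5 + 10q → q* = 4.0357, p* = 123.8571.
At q = 2.4: demand price = 140 − 4·2.4 = 130.4; supply price = 83.5 + 10·2.4 = 107.5.
Δq = 4.0357 − 2.4 = 1.6357; wedge = 130.4 − 107.5 = 22.9.
Deadweight loss = ½ × 1.6357 × 22.9 = 18.73.

18.73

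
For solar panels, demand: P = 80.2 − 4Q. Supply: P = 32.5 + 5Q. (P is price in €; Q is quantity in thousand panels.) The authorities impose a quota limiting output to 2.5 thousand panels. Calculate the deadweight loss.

€35.28 thousand

Competitive equilibrium: 80.2 − 4Q = 32.5 + 5Q → Q* = 5.3, P* = 59.
At Q = 2.5: demand price = 80.2 − 4·2.5 = 70.2; supply price = 32.5 + 5·2.5 = 45.
ΔQ = 5.3 − 2.5 = 2.8; wedge = 70.2 − 45 = 25.2.
Deadweight loss = ½ × 2.8 × 25.2 = €35.28 thousand.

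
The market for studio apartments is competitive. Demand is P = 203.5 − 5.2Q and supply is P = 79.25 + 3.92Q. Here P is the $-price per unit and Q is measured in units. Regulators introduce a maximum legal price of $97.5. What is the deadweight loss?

$366.76

Competitive equilibrium: 203.5 − 5.2Q = 79.25 + 3.92Q → Q* = 13.6239, P* = 132.6557.
At the ceiling P = 97.5, quantity supplied = (97.5 − 79.25)/3.92 = 4.6556.
Willingness to pay at Q' = 4.6556: 203.5 − 5.2·4.6556 = 179.2909.
ΔQ = 13.6239 − 4.6556 = 8.9683; wedge = 179.2909 − 97.5 = 81.7909.
The triangle = ½ × 8.9683 × 81.7909 = $366.76.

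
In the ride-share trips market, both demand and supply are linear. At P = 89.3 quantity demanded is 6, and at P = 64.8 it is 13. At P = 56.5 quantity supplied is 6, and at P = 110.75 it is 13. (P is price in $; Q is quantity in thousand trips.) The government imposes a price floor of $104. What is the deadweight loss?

Demand slope = (64.8 − 89.3)/(13 − 6) = −3.5, so P = 110.3 − 3.5Q.
Supply slope = (110.75 − 56.5)/(13 − 6) = 7.75, so P = 10 + 7.75Q.
Competitive equilibrium: 110.3 − 3.5Q = 10 + 7.75Q → Q* = 8.9156, P* = 79.0956.
At the floor P = 104, quantity demanded = (110.3 − 104)/3.5 = 1.8.
Sellers' marginal cost at Q' = 1.8: 10 + 7.75·1.8 = 23.95.
ΔQ = 8.9156 − 1.8 = 7.1156; wedge = 104 − 23.95 = 80.05.
DWL = ½ × 7.1156 × 80.05 = $284.80 thousand.

$284.80 thousand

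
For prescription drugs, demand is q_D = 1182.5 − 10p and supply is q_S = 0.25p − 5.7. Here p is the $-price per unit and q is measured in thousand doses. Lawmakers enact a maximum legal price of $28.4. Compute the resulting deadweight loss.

$981.45 thousand

In inverse form: demand p = 118.25 − 0.1q, supply p = 22.8 + 4q.
Competitive equilibrium: 118.25 − 0.1q = 22.8 + 4q → q* = 23.2805, p* = 115.922.
At the ceiling p = 28.4, quantity supplied = (28.4 − 22.8)/4 = 1.4.
Willingness to pay at q' = 1.4: 118.25 − 0.1·1.4 = 118.11.
Δq = 23.2805 − 1.4 = 21.8805; wedge = 118.11 − 28.4 = 89.71.
Deadweight loss = ½ × 21.8805 × 89.71 = $981.45 thousand.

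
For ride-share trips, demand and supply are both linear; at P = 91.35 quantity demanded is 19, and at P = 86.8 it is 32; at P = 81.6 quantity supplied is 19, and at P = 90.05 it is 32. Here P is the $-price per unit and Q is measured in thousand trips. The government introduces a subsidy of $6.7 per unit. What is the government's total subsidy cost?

Demand slope = (86.8 − 91.35)/(32 − 19) = −0.35, so P = 98 − 0.35Q.
Supply slope = (90.05 − 81.6)/(32 − 19) = 0.65, so P = 69.25 + 0.65Q.
Competitive equilibrium: 98 − 0.35Q = 69.25 + 0.65Q → Q* = 28.75, P* = 87.9375.
The subsidy lowers effective supply by 6.7: P = 62.55 + 0.65Q.
New quantity: 98 − 0.35Q = 62.55 + 0.65Q → Q' = 35.45.
Total subsidy cost = 6.7 × 35.45 = $237.515 thousand.

$237.515 thousand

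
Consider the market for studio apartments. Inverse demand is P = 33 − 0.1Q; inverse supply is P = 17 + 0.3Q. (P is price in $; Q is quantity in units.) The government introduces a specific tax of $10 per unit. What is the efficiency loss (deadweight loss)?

$125

Competitive equilibrium: 33 − 0.1Q = 17 + 0.3Q → Q* = 40, P* = 29.
With the tax, the buyer price exceeds the seller price by 10: (33 − 0.1Q) − (17 + 0.3Q) = 10 → Q' = 15.
ΔQ = 40 − 15 = 25; the wedge equals the tax, 10.
The triangle = ½ × 25 × 10 = $125.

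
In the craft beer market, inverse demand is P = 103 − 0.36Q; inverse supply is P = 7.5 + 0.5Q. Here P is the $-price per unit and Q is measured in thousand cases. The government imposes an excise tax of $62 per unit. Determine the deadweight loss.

Competitive equilibrium: 103 − 0.36Q = 7.5 + 0.5Q → Q* = 111.0465, P* = 63.0233.
With the tax, the buyer price exceeds the seller price by 62: (103 − 0.36Q) − (7.5 + 0.5Q) = 62 → Q' = 38.9535.
ΔQ = 111.0465 − 38.9535 = 72.093; the wedge equals the tax, 62.
The triangle = ½ × 72.093 × 62 = $2234.88 thousand.

$2234.88 thousand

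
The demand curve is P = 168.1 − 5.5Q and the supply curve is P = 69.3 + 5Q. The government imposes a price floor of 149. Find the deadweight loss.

185.04

Competitive equilibrium: 168.1 − 5.5Q = 69.3 + 5Q → Q* = 9.4095, P* = 116.3476.
At the floor P = 149, quantity demanded = (168.1 − 149)/5.5 = 3.4727.
Sellers' marginal cost at Q' = 3.4727: 69.3 + 5·3.4727 = 86.6635.
ΔQ = 9.4095 − 3.4727 = 5.9368; wedge = 149 − 86.6635 = 62.3365.
Welfare loss = ½ × 5.9368 × 62.3365 = 185.04.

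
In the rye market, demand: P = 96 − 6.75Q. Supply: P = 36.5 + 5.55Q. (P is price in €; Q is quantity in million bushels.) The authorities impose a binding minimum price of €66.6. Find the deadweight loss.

Competitive equilibrium: 96 − 6.75Q = 36.5 + 5.55Q → Q* = 4.8374, P* = 63.3476.
At the floor P = 66.6, quantity demanded = (96 − 66.6)/6.75 = 4.3556.
Sellers' marginal cost at Q' = 4.3556: 36.5 + 5.55·4.3556 = 60.6736.
ΔQ = 4.8374 − 4.3556 = 0.4818; wedge = 66.6 − 60.6736 = 5.9264.
DWL = ½ × 0.4818 × 5.9264 = €1.43 million.

€1.43 million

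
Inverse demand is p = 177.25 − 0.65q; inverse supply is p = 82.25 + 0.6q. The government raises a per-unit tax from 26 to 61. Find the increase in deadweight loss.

Competitive equilibrium: 177.25 − 0.65q = 82.25 + 0.6q → q* = 76, p* = 127.85.
For a per-unit tax t: Δq = t/1.25, so DWL = ½·t·(t/1.25) = t²/2.5.
At t = 26: DWL = 270.4. At t = 61: DWL = 1488.4.
Increase = 1488.4 − 270.4 = 1218.

1218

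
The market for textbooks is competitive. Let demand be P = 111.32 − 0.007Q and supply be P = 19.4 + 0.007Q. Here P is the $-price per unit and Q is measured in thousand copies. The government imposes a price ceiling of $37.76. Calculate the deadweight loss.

$108822.86 thousand

Competitive equilibrium: 111.32 − 0.007Q = 19.4 + 0.007Q → Q* = 6565.7143, P* = 65.36.
At the ceiling P = 37.76, quantity supplied = (37.76 − 19.4)/0.007 = 2622.8571.
Willingness to pay at Q' = 2622.8571: 111.32 − 0.007·2622.8571 = 92.96.
ΔQ = 6565.7143 − 2622.8571 = 3942.8572; wedge = 92.96 − 37.76 = 55.2.
The triangle = ½ × 3942.8572 × 55.2 = $108822.86 thousand.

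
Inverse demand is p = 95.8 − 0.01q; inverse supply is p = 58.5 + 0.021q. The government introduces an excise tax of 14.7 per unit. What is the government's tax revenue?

Competitive equilibrium: 95.8 − 0.01q = 58.5 + 0.021q → q* = 1203.2258, p* = 83.7677.
With the tax, the buyer price exceeds the seller price by 14.7: (95.8 − 0.01q) − (58.5 + 0.021q) = 14.7 → q' = 729.0323.
Tax revenue = 14.7 × 729.0323 = 10716.77.

10716.77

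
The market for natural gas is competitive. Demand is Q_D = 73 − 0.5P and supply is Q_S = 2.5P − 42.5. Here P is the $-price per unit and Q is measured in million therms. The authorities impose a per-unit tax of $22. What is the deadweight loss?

In inverse form: demand P = 146 − 2Q, supply P = 17 + 0.4Q.
Competitive equilibrium: 146 − 2Q = 17 + 0.4Q → Q* = 53.75, P* = 38.5.
With the tax, the buyer price exceeds the seller price by 22: (146 − 2Q) − (17 + 0.4Q) = 22 → Q' = 44.5833.
ΔQ = 53.75 − 44.5833 = 9.1667; the wedge equals the tax, 22.
DWL = ½ × 9.1667 × 22 = $100.83 million.

$100.83 million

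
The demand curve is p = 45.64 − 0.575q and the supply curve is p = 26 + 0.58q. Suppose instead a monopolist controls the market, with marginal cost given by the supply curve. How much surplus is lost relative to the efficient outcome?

Competitive equilibrium: 45.64 − 0.575q = 26 + 0.58q → q* = 17.0043, p* = 35.8625.
Marginal revenue: MR = 45.64 − 1.15q. Set MR = MC: 45.64 − 1.15q = 26 + 0.58q → q_m = 11.3526.
Price p_m = 45.64 − 0.575·11.3526 = 39.1123; MC(q_m) = 26 + 0.58·11.3526 = 32.5845.
Competitive q* = 17.0043, so Δq = 5.6517; wedge = 39.1123 − 32.5845 = 6.5278.
DWL = ½ × 5.6517 × 6.5278 = 18.45.

18.45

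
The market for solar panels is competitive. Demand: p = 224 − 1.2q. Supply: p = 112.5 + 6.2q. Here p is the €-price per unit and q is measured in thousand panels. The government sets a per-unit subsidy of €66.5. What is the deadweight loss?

Competitive equilibrium: 224 − 1.2q = 112.5 + 6.2q → q* = 15.0676, p* = 205.9189.
The subsidy lowers effective supply by 66.5: p = 46 + 6.2q.
New quantity: 224 − 1.2q = 46 + 6.2q → q' = 24.0541.
Overproduction Δq = 24.0541 − 15.0676 = 8.9865; wedge = subsidy = 66.5.
Welfare loss = ½ × 8.9865 × 66.5 = €298.80 thousand.

€298.80 thousand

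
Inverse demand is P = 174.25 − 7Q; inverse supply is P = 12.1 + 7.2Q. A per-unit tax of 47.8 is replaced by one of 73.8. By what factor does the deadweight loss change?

Competitive equilibrium: 174.25 − 7Q = 12.1 + 7.2Q → Q* = 11.419, P* = 94.3169.
For a per-unit tax t: ΔQ = t/14.2, so DWL = ½·t·(t/14.2) = t²/28.4.
At t = 47.8: DWL = 80.452. At t = 73.8: DWL = 191.776.
Ratio = (73.8/47.8)² = 2.384.

2.384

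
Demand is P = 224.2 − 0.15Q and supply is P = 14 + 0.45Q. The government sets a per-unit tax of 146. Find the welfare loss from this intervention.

17763.33

Competitive equilibrium: 224.2 − 0.15Q = 14 + 0.45Q → Q* = 350.3333, P* = 171.65.
With the tax, the buyer price exceeds the seller price by 146: (224.2 − 0.15Q) − (14 + 0.45Q) = 146 → Q' = 107.
ΔQ = 350.3333 − 107 = 243.3333; the wedge equals the tax, 146.
Deadweight loss = ½ × 243.3333 × 146 = 17763.33.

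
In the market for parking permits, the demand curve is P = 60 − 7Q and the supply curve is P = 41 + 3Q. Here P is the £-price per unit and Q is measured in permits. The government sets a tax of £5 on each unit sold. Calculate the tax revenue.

Competitive equilibrium: 60 − 7Q = 41 + 3Q → Q* = 1.9, P* = 46.7.
With the tax, the buyer price exceeds the seller price by 5: (60 − 7Q) − (41 + 3Q) = 5 → Q' = 1.4.
Tax revenue = 5 × 1.4 = £7.

£7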